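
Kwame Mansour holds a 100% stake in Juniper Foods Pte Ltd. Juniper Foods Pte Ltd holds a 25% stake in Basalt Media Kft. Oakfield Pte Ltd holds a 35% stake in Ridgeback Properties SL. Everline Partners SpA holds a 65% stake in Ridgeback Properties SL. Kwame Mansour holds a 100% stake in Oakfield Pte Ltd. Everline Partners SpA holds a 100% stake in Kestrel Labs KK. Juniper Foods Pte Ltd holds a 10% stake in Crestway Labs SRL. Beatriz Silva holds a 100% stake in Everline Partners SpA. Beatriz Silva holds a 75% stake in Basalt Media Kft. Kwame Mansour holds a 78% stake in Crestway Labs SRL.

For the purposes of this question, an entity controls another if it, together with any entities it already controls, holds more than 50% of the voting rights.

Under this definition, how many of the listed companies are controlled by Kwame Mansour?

3

Kwame holds 100% of Juniper, so Kwame controls Juniper.
Kwame and Juniper together hold 78% + 10% = 88% of Crestway, so Kwame controls Crestway.
Kwame holds 100% of Oakfield, so Kwame controls Oakfield.
No other company's threshold is met.
Kwame controls 3 companies.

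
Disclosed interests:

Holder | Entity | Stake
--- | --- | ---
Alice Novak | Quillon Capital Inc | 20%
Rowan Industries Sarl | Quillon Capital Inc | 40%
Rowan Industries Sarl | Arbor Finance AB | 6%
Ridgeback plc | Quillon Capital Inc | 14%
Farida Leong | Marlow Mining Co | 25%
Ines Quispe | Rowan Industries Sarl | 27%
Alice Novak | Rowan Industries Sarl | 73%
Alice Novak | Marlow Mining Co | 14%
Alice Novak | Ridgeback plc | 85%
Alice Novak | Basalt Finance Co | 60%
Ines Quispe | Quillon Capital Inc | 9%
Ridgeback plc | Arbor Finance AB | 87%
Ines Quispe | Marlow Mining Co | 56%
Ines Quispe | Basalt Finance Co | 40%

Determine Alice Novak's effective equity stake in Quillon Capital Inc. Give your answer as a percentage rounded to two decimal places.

Alice reaches Quillon along 3 paths.
Via Rowan: 73% × 40% = 29.2%.
Direct stake: 20% = 20%.
Via Ridgeback: 85% × 14% = 11.9%.
Total: 29.2% + 20% + 11.9% = 61.1%.
Rounded: 61.10%.

61.10%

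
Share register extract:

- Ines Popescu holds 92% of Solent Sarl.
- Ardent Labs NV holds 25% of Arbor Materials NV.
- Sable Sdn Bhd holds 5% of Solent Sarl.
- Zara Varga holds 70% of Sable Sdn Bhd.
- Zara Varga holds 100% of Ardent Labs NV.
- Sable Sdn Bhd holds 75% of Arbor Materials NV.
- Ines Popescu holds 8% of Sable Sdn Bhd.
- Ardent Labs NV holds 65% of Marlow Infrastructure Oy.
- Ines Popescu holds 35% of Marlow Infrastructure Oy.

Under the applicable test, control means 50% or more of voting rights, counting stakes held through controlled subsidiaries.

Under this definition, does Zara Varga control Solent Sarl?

Zara holds 100% of Ardent, so Zara controls Ardent.
Zara holds 70% of Sable, so Zara controls Sable.
Sable and Ardent together hold 75% + 25% = 100% of Arbor, so Zara controls Arbor.
Ardent holds 65% of Marlow, so Zara controls Marlow.
In Solent, Zara's side holds only 5%, not ≥ 50%.
So Zara does not control Solent.

No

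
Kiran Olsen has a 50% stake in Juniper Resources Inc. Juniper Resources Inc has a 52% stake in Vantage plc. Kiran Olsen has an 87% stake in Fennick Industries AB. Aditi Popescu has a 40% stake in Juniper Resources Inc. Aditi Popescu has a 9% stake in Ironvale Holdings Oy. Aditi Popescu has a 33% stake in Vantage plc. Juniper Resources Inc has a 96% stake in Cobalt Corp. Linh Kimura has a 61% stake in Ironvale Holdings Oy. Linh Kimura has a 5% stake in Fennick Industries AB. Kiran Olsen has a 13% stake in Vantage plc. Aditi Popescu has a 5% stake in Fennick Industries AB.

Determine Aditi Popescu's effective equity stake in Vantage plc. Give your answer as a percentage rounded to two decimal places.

Aditi reaches Vantage along 2 paths.
Via Juniper: 40% × 52% = 20.8%.
Direct stake: 33% = 33%.
Total: 20.8% + 33% = 53.8%.
Rounded: 53.80%.

53.80%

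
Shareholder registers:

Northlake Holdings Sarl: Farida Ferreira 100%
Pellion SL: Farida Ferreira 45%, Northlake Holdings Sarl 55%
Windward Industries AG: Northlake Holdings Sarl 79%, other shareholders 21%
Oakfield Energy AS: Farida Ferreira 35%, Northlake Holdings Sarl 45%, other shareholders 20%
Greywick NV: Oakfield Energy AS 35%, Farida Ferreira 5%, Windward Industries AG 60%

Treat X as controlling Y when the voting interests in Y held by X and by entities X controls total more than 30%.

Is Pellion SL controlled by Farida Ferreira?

Yes

Farida holds 100% of Northlake, so Farida controls Northlake.
Farida and Northlake together hold 45% + 55% = 100% of Pellion, so Farida controls Pellion.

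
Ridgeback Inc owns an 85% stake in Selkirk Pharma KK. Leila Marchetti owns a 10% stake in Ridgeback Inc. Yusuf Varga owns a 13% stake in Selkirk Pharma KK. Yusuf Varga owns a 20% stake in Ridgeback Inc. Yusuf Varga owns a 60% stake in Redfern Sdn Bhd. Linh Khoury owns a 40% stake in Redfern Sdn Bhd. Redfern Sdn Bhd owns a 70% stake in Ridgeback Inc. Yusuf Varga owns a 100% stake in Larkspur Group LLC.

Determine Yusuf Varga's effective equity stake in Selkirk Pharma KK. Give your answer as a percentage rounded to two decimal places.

65.70%

Yusuf reaches Selkirk along 3 paths.
Via Redfern → Ridgeback: 60% × 70% × 85% = 35.7%.
Via Ridgeback: 20% × 85% = 17%.
Direct stake: 13% = 13%.
Total: 35.7% + 17% + 13% = 65.7%.
Rounded: 65.70%.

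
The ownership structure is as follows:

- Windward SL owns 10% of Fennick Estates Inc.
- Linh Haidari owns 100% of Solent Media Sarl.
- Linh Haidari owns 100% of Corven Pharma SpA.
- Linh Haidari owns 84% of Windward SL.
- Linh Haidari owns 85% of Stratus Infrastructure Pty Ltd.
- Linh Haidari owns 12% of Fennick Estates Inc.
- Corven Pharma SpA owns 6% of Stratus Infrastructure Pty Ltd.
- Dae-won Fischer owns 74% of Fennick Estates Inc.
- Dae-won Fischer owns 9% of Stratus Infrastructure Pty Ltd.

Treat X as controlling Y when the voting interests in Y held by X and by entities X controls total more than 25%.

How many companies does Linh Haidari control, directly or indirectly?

4

Linh holds 100% of Corven, so Linh controls Corven.
Linh holds 100% of Solent, so Linh controls Solent.
Linh holds 84% of Windward, so Linh controls Windward.
Corven and Linh together hold 6% + 85% = 91% of Stratus, so Linh controls Stratus.
No other company's threshold is met.
Linh controls 4 companies.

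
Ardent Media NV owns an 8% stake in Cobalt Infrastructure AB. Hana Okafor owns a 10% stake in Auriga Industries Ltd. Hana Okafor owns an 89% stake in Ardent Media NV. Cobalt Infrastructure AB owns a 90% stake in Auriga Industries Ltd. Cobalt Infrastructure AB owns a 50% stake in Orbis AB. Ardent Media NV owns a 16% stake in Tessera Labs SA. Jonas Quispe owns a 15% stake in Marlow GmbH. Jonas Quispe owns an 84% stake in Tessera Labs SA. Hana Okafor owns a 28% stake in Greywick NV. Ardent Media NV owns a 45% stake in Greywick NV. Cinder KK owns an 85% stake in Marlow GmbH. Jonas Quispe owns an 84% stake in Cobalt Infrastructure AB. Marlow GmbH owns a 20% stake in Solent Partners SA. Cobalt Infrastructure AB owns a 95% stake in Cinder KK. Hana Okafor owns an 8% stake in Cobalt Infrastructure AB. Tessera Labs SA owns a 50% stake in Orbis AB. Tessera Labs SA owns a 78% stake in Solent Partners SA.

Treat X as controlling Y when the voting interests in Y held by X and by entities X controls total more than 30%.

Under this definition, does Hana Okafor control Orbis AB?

No

Hana holds 89% of Ardent, so Hana controls Ardent.
Ardent and Hana together hold 45% + 28% = 73% of Greywick, so Hana controls Greywick.
Neither Hana nor any entity Hana controls holds any voting interest in Orbis.
So Hana does not control Orbis.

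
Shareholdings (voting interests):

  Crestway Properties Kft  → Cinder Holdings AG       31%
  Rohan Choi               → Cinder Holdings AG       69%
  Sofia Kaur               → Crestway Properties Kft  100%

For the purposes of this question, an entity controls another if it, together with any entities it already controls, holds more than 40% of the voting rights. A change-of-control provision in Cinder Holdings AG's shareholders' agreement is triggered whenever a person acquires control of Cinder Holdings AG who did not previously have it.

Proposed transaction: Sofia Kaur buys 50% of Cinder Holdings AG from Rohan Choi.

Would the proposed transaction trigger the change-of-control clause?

Yes

The purchase adds only to Sofia's holdings (Rohan's stake shrinks), so Sofia is the only person who could newly come to control Cinder.
Sofia holds 100% of Crestway, so Sofia controls Crestway.
In Cinder, Sofia's side holds only 31%, not > 40%.
So before the transaction, Sofia does not control Cinder.
After the purchase, Sofia holds 50% of Cinder directly, and Rohan's stake falls to 19%.
Crestway and Sofia together hold 31% + 50% = 81% of Cinder, so Sofia controls Cinder.
Sofia did not control Cinder before and does after, so the clause is triggered.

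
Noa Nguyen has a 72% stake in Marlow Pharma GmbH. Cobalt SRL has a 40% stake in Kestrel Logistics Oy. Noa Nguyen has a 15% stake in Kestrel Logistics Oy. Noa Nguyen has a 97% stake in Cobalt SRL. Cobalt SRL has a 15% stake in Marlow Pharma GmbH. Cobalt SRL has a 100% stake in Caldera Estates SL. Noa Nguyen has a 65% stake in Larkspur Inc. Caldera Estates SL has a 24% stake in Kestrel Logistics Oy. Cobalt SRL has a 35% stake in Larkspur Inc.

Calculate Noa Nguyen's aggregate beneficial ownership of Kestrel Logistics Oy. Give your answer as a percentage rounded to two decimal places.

Noa reaches Kestrel along 3 paths.
Direct stake: 15% = 15%.
Via Cobalt → Caldera: 97% × 100% × 24% = 23.28%.
Via Cobalt: 97% × 40% = 38.8%.
Total: 15% + 23.28% + 38.8% = 77.08%.

77.08%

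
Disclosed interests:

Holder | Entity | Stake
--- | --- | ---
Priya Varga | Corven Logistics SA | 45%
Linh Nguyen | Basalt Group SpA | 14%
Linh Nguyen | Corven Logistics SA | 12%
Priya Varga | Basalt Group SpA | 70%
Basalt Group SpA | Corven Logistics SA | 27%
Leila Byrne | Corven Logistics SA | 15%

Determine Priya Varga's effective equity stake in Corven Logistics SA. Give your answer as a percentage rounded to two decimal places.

63.90%

Priya reaches Corven along 2 paths.
Via Basalt: 70% × 27% = 18.9%.
Direct stake: 45% = 45%.
Total: 18.9% + 45% = 63.9%.
Rounded: 63.90%.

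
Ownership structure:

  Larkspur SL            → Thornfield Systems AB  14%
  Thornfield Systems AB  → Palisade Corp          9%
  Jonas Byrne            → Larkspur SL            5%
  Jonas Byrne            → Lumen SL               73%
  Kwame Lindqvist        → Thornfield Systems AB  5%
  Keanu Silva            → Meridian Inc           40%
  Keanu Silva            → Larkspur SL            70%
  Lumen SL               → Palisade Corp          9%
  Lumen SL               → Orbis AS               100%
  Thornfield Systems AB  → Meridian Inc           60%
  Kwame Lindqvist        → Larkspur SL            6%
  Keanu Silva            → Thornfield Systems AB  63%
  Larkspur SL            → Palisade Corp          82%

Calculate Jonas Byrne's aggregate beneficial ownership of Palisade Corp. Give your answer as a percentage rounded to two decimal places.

10.73%

Jonas reaches Palisade along 3 paths.
Via Larkspur: 5% × 82% = 4.1%.
Via Larkspur → Thornfield: 5% × 14% × 9% = 0.063%.
Via Lumen: 73% × 9% = 6.57%.
Total: 4.1% + 0.063% + 6.57% = 10.733%.
Rounded: 10.73%.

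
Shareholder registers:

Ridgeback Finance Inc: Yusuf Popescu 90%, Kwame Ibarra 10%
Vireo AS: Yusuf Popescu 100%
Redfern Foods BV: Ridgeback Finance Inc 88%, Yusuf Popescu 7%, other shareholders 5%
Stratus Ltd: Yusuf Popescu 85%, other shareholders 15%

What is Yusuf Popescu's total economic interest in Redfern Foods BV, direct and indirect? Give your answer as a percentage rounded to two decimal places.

86.20%

Yusuf reaches Redfern along 2 paths.
Via Ridgeback: 90% × 88% = 79.2%.
Direct stake: 7% = 7%.
Total: 79.2% + 7% = 86.2%.
Rounded: 86.20%.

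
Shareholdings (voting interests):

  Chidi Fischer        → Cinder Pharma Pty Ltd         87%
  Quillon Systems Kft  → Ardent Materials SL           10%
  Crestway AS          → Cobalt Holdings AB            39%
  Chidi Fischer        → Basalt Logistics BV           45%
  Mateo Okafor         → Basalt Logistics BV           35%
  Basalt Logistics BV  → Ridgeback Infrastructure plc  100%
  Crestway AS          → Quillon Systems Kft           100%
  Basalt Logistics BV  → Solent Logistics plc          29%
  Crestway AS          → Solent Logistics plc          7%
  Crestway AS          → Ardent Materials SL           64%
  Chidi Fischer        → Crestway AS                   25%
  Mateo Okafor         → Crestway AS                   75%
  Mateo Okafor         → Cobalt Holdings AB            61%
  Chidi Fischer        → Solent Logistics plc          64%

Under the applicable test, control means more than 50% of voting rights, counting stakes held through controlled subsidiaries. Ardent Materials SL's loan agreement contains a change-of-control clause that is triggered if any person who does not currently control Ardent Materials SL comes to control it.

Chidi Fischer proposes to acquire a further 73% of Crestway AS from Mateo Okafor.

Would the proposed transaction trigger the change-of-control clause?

The purchase adds only to Chidi's holdings (Mateo's stake shrinks), so Chidi is the only person who could newly come to control Ardent.
Chidi holds 64% of Solent, so Chidi controls Solent.
Chidi holds 87% of Cinder, so Chidi controls Cinder.
Neither Chidi nor any entity Chidi controls holds any voting interest in Ardent.
So before the transaction, Chidi does not control Ardent.
After the purchase, Chidi's direct stake in Crestway rises to 25% + 73% = 98%, and Mateo's stake falls to 2%.
Chidi holds 98% of Crestway, so Chidi controls Crestway.
Crestway holds 100% of Quillon, so Chidi controls Quillon.
Crestway and Quillon together hold 64% + 10% = 74% of Ardent, so Chidi controls Ardent.
Chidi did not control Ardent before and does after, so the clause is triggered.

Yes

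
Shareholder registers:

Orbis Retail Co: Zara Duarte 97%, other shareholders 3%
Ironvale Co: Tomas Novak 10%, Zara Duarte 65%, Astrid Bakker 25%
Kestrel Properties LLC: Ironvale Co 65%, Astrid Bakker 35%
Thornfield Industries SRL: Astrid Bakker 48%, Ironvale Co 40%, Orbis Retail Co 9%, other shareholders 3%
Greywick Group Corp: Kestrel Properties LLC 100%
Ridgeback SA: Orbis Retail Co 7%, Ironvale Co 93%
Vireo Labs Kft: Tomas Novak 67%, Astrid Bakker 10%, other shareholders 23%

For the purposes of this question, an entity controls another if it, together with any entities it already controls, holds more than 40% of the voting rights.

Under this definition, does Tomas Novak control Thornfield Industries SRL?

Tomas holds 67% of Vireo, so Tomas controls Vireo.
Neither Tomas nor any entity Tomas controls holds any voting interest in Thornfield.
So Tomas does not control Thornfield.

No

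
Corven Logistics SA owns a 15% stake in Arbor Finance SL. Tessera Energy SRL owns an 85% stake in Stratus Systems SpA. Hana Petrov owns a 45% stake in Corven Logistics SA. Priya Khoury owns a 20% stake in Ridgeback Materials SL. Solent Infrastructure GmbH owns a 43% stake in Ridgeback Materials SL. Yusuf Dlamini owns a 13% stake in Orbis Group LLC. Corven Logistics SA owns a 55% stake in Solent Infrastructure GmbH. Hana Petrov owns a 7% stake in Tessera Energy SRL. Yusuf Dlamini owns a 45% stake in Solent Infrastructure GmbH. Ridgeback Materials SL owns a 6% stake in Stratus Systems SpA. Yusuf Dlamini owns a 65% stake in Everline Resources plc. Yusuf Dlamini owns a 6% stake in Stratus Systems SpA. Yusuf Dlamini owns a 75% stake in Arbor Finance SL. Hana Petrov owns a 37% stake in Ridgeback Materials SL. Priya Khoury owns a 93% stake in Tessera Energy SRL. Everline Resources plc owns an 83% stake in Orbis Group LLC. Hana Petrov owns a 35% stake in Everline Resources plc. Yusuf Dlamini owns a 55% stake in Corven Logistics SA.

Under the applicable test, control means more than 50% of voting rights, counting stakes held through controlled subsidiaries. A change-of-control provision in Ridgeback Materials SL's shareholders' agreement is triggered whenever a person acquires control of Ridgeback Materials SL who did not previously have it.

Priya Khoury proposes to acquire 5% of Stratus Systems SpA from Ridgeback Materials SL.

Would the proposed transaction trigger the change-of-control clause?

The purchase adds only to Priya's holdings (Ridgeback's stake shrinks), so Priya is the only person who could newly come to control Ridgeback.
Priya holds 93% of Tessera, so Priya controls Tessera.
Tessera holds 85% of Stratus, so Priya controls Stratus.
In Ridgeback, Priya's side holds only 20%, not > 50%.
So before the transaction, Priya does not control Ridgeback.
After the purchase, Priya holds 5% of Stratus directly, and Ridgeback's stake falls to 1%.
Tessera and Priya together hold 85% + 5% = 90% of Stratus, so Priya controls Stratus.
After the transaction, Priya's side holds 20% of Ridgeback, not > 50%, so Priya still does not control Ridgeback.
No new person acquires control, so the clause is not triggered.

No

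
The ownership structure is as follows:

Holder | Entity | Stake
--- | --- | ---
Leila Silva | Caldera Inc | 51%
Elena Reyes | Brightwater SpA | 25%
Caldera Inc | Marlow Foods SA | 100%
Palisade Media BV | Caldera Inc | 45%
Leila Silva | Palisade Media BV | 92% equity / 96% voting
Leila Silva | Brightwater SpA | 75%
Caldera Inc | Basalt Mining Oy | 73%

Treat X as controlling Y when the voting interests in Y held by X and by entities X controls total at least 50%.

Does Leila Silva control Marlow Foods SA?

Leila holds 96% of Palisade, so Leila controls Palisade.
Palisade and Leila together hold 45% + 51% = 96% of Caldera, so Leila controls Caldera.
Caldera holds 100% of Marlow, so Leila controls Marlow.

Yes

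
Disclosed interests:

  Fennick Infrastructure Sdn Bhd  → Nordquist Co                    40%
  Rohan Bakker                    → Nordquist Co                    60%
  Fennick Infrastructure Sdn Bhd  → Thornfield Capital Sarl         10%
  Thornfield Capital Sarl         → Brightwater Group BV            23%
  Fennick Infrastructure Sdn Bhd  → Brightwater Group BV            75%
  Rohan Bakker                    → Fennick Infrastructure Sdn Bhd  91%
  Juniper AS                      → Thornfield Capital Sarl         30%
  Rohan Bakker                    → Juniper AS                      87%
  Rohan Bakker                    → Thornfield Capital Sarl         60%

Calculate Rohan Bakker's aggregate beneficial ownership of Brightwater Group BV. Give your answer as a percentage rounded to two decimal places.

90.15%

Rohan reaches Brightwater along 4 paths.
Via Fennick: 91% × 75% = 68.25%.
Via Juniper → Thornfield: 87% × 30% × 23% = 6.003%.
Via Thornfield: 60% × 23% = 13.8%.
Via Fennick → Thornfield: 91% × 10% × 23% = 2.093%.
Total: 68.25% + 6.003% + 13.8% + 2.093% = 90.146%.
Rounded: 90.15%.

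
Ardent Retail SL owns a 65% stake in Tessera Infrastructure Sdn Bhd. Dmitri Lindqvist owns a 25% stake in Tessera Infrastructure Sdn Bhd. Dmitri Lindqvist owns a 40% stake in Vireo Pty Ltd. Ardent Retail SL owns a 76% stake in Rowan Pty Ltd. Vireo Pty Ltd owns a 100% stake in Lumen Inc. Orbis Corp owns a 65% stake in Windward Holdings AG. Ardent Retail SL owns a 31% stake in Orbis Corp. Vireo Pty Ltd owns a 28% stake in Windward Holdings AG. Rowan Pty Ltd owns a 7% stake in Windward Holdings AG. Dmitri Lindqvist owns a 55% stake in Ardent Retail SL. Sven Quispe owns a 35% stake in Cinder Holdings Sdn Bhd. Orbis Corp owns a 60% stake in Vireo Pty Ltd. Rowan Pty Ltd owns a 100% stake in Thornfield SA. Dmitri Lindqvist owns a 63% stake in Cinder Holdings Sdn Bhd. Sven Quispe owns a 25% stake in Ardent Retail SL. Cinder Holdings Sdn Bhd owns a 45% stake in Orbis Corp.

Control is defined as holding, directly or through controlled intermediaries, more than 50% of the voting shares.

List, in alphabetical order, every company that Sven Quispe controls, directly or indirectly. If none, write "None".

None

Sven's largest direct stake is 35% in Cinder, which does not meet the threshold.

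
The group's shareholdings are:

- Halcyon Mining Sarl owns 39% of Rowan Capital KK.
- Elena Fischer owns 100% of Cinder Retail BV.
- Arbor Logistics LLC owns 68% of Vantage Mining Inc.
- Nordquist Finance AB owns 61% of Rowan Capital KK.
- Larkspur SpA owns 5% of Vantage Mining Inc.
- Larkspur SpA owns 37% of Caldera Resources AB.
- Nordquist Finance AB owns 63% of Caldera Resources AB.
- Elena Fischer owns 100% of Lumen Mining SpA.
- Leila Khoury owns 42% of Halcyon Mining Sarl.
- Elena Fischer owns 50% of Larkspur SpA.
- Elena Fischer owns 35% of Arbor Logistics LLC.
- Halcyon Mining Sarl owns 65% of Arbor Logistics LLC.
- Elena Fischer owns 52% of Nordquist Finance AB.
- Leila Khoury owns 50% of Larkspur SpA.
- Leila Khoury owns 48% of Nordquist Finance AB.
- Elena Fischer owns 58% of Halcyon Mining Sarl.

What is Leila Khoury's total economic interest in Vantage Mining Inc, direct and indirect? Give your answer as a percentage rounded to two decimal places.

Leila reaches Vantage along 2 paths.
Via Larkspur: 50% × 5% = 2.5%.
Via Halcyon → Arbor: 42% × 65% × 68% = 18.564%.
Total: 2.5% + 18.564% = 21.064%.
Rounded: 21.06%.

21.06%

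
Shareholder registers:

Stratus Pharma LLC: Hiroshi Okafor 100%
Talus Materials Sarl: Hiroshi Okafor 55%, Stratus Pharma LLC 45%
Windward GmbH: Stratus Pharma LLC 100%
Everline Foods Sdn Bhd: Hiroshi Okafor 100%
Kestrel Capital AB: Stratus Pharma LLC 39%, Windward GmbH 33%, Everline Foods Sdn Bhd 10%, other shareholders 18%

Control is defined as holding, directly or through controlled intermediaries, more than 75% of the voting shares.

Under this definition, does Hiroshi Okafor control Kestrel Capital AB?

Yes

Hiroshi holds 100% of Stratus, so Hiroshi controls Stratus.
Stratus holds 100% of Windward, so Hiroshi controls Windward.
Hiroshi holds 100% of Everline, so Hiroshi controls Everline.
Stratus and Windward and Everline together hold 39% + 33% + 10% = 82% of Kestrel, so Hiroshi controls Kestrel.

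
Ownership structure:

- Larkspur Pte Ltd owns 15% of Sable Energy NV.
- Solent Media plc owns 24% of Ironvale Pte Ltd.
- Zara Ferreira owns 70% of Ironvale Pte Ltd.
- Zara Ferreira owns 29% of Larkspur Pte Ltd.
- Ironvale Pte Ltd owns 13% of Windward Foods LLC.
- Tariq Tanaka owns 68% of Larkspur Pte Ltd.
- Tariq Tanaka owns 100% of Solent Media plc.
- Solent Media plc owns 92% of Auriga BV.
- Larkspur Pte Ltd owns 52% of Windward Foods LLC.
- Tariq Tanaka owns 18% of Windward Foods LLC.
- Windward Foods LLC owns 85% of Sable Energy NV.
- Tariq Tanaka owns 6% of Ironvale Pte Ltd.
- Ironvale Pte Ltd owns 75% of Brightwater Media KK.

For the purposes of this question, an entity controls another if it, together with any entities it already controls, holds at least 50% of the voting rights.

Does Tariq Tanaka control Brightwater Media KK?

Tariq holds 100% of Solent, so Tariq controls Solent.
Tariq holds 68% of Larkspur, so Tariq controls Larkspur.
Solent holds 92% of Auriga, so Tariq controls Auriga.
Larkspur and Tariq together hold 52% + 18% = 70% of Windward, so Tariq controls Windward.
Larkspur and Windward together hold 15% + 85% = 100% of Sable, so Tariq controls Sable.
Neither Tariq nor any entity Tariq controls holds any voting interest in Brightwater.
So Tariq does not control Brightwater.

No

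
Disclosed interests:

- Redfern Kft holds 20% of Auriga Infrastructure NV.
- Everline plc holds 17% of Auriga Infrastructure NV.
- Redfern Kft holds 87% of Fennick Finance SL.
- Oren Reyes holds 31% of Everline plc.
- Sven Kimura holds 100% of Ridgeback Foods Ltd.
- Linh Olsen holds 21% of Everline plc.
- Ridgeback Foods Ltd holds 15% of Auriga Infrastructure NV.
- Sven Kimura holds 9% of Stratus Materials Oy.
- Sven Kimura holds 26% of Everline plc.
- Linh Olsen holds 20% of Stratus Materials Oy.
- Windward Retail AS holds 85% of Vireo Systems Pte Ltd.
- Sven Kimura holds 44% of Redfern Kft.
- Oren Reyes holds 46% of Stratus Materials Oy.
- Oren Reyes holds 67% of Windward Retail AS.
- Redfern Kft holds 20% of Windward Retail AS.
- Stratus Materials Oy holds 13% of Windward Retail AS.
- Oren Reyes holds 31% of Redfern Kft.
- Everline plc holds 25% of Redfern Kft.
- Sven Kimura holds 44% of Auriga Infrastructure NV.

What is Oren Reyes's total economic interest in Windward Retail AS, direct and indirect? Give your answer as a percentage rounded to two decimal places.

Oren reaches Windward along 4 paths.
Via Stratus: 46% × 13% = 5.98%.
Via Everline → Redfern: 31% × 25% × 20% = 1.55%.
Via Redfern: 31% × 20% = 6.2%.
Direct stake: 67% = 67%.
Total: 5.98% + 1.55% + 6.2% + 67% = 80.73%.

80.73%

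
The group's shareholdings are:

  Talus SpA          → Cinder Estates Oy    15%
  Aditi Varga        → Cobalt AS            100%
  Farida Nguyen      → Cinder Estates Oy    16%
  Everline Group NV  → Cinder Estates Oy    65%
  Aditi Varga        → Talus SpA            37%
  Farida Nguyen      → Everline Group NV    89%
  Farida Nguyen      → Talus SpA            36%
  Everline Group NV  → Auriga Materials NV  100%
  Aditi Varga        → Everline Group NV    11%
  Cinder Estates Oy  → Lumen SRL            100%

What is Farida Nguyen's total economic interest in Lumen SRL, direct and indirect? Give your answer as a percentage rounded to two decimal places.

Farida reaches Lumen along 3 paths.
Via Talus → Cinder: 36% × 15% × 100% = 5.4%.
Via Cinder: 16% × 100% = 16%.
Via Everline → Cinder: 89% × 65% × 100% = 57.85%.
Total: 5.4% + 16% + 57.85% = 79.25%.

79.25%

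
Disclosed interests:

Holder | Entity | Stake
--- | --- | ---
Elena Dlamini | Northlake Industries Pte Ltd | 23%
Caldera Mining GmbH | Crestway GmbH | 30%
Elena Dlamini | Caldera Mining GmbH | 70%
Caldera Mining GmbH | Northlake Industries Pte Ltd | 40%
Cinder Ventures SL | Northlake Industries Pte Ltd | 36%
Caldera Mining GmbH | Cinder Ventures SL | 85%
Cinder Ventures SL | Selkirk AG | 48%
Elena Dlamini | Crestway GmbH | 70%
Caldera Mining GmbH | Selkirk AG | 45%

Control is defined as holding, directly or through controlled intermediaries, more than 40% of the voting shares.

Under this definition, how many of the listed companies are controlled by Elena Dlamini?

Elena holds 70% of Caldera, so Elena controls Caldera.
Caldera holds 85% of Cinder, so Elena controls Cinder.
Caldera and Elena together hold 30% + 70% = 100% of Crestway, so Elena controls Crestway.
Cinder and Caldera together hold 48% + 45% = 93% of Selkirk, so Elena controls Selkirk.
Cinder and Caldera and Elena together hold 36% + 40% + 23% = 99% of Northlake, so Elena controls Northlake.
Elena controls 5 companies.

5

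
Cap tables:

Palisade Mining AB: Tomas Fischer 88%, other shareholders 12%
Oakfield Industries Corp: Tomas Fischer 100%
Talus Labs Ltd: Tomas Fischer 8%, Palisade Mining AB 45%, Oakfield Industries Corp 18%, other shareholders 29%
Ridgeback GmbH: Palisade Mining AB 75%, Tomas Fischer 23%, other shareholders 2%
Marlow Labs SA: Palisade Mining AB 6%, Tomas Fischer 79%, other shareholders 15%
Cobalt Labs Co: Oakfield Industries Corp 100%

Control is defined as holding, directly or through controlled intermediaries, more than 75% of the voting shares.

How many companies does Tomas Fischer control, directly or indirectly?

5

Tomas holds 88% of Palisade, so Tomas controls Palisade.
Tomas holds 100% of Oakfield, so Tomas controls Oakfield.
Palisade and Tomas together hold 75% + 23% = 98% of Ridgeback, so Tomas controls Ridgeback.
Palisade and Tomas together hold 6% + 79% = 85% of Marlow, so Tomas controls Marlow.
Oakfield holds 100% of Cobalt, so Tomas controls Cobalt.
No other company's threshold is met.
Tomas controls 5 companies.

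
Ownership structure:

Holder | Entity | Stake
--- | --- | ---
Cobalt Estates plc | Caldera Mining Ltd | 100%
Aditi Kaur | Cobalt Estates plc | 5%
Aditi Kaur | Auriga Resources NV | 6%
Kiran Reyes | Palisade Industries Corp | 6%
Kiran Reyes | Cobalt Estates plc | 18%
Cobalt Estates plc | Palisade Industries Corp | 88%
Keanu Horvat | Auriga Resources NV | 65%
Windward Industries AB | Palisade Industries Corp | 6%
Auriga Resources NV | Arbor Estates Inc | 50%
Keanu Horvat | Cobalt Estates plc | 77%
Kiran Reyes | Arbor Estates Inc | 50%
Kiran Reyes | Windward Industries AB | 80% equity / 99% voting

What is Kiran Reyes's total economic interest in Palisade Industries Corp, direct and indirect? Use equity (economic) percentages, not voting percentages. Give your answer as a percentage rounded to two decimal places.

Kiran reaches Palisade along 3 paths.
Via Windward: 80% × 6% = 4.8%.
Via Cobalt: 18% × 88% = 15.84%.
Direct stake: 6% = 6%.
Total: 4.8% + 15.84% + 6% = 26.64%.

26.64%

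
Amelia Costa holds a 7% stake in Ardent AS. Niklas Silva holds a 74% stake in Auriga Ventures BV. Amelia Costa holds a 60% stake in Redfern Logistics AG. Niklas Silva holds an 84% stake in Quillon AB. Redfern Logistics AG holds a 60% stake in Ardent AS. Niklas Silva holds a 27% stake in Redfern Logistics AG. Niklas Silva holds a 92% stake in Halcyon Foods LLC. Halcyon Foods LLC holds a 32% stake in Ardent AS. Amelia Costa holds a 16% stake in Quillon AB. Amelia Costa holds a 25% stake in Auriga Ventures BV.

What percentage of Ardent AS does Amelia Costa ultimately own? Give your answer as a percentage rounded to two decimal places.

43.00%

Amelia reaches Ardent along 2 paths.
Via Redfern: 60% × 60% = 36%.
Direct stake: 7% = 7%.
Total: 36% + 7% = 43%.
Rounded: 43.00%.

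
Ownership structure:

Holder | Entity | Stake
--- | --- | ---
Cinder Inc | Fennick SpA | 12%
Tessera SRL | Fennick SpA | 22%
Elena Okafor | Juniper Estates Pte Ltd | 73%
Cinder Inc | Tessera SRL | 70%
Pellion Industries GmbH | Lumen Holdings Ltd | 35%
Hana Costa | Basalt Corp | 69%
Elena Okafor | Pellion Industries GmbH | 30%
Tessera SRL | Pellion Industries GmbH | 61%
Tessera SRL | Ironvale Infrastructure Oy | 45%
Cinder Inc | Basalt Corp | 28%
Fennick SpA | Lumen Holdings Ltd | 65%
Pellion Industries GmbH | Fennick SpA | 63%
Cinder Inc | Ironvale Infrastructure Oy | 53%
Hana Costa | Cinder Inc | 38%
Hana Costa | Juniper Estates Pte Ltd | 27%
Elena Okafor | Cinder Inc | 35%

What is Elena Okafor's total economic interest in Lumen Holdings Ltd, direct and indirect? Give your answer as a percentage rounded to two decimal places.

40.37%

Elena reaches Lumen along 6 paths.
Via Pellion: 30% × 35% = 10.5%.
Via Cinder → Tessera → Pellion: 35% × 70% × 61% × 35% = 5.23075%.
Via Pellion → Fennick: 30% × 63% × 65% = 12.285%.
Via Cinder → Tessera → Pellion → Fennick: 35% × 70% × 61% × 63% × 65% = 6.1199775%.
Via Cinder → Tessera → Fennick: 35% × 70% × 22% × 65% = 3.5035%.
Via Cinder → Fennick: 35% × 12% × 65% = 2.73%.
Total: 10.5% + 5.23075% + 12.285% + 6.1199775% + 3.5035% + 2.73% = 40.3692275%.
Rounded: 40.37%.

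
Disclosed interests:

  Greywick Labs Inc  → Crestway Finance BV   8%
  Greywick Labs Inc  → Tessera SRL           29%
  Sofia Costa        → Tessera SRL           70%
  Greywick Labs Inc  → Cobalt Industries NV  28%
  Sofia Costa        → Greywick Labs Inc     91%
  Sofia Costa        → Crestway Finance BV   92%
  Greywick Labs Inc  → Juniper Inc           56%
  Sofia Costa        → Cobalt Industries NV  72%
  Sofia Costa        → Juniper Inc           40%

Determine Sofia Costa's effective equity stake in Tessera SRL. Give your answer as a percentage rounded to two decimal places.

Sofia reaches Tessera along 2 paths.
Direct stake: 70% = 70%.
Via Greywick: 91% × 29% = 26.39%.
Total: 70% + 26.39% = 96.39%.

96.39%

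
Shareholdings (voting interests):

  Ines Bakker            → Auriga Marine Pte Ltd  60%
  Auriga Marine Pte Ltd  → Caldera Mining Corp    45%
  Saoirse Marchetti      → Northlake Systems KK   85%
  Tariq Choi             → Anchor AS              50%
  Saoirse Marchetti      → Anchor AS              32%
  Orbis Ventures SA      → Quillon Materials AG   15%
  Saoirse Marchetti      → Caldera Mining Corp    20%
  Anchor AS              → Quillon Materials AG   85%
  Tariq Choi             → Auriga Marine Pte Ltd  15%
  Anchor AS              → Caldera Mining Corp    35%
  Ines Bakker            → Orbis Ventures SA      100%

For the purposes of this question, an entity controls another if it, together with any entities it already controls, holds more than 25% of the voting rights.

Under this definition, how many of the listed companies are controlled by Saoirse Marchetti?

4

Saoirse holds 32% of Anchor, so Saoirse controls Anchor.
Saoirse holds 85% of Northlake, so Saoirse controls Northlake.
Anchor holds 85% of Quillon, so Saoirse controls Quillon.
Saoirse and Anchor together hold 20% + 35% = 55% of Caldera, so Saoirse controls Caldera.
No other company's threshold is met.
Saoirse controls 4 companies.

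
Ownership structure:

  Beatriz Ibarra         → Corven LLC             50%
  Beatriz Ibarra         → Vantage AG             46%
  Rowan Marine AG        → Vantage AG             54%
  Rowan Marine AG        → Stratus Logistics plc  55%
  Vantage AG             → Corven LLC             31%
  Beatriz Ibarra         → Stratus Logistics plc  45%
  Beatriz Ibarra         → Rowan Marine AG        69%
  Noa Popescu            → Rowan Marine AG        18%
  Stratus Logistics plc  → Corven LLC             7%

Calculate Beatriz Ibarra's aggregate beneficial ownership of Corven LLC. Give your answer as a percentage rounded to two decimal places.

Beatriz reaches Corven along 5 paths.
Via Vantage: 46% × 31% = 14.26%.
Via Rowan → Vantage: 69% × 54% × 31% = 11.5506%.
Direct stake: 50% = 50%.
Via Stratus: 45% × 7% = 3.15%.
Via Rowan → Stratus: 69% × 55% × 7% = 2.6565%.
Total: 14.26% + 11.5506% + 50% + 3.15% + 2.6565% = 81.6171%.
Rounded: 81.62%.

81.62%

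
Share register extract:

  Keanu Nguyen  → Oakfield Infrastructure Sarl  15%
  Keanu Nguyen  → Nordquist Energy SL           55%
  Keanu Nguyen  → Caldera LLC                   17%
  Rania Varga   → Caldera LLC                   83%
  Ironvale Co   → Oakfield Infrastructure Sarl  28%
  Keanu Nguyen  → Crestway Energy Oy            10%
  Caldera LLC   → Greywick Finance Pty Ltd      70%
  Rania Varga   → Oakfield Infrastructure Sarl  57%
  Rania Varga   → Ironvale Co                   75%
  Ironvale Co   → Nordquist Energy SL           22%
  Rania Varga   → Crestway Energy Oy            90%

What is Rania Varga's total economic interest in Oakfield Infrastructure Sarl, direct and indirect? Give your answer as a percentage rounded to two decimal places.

Rania reaches Oakfield along 2 paths.
Direct stake: 57% = 57%.
Via Ironvale: 75% × 28% = 21%.
Total: 57% + 21% = 78%.
Rounded: 78.00%.

78.00%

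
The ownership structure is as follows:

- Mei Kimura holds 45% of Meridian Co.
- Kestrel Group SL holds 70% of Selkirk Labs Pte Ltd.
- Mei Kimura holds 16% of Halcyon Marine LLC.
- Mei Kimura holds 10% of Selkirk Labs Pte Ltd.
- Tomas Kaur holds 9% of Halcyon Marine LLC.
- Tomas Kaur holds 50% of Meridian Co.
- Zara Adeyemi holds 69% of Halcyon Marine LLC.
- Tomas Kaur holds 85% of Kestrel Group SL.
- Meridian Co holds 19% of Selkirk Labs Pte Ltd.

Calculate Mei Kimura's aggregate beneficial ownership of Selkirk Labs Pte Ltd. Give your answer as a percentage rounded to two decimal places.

18.55%

Mei reaches Selkirk along 2 paths.
Via Meridian: 45% × 19% = 8.55%.
Direct stake: 10% = 10%.
Total: 8.55% + 10% = 18.55%.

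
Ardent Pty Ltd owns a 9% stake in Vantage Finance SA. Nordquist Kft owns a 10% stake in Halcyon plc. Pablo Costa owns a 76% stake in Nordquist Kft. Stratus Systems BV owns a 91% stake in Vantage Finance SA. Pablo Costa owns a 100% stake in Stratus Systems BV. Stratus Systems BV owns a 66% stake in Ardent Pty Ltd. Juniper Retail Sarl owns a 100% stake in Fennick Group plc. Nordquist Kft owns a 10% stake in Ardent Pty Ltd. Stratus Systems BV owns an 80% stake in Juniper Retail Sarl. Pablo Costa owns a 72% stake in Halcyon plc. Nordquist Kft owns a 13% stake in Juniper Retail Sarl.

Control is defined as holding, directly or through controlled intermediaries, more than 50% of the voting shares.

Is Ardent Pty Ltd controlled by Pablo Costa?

Yes

Pablo holds 76% of Nordquist, so Pablo controls Nordquist.
Pablo holds 100% of Stratus, so Pablo controls Stratus.
Nordquist and Stratus together hold 10% + 66% = 76% of Ardent, so Pablo controls Ardent.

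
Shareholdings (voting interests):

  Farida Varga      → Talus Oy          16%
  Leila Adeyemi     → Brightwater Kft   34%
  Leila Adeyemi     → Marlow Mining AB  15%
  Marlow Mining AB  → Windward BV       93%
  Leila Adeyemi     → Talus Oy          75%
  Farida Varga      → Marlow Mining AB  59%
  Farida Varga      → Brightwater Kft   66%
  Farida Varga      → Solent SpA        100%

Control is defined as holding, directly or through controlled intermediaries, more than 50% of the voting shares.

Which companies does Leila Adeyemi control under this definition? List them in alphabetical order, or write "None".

Leila holds 75% of Talus, so Leila controls Talus.
No other company's threshold is met.

Talus Oy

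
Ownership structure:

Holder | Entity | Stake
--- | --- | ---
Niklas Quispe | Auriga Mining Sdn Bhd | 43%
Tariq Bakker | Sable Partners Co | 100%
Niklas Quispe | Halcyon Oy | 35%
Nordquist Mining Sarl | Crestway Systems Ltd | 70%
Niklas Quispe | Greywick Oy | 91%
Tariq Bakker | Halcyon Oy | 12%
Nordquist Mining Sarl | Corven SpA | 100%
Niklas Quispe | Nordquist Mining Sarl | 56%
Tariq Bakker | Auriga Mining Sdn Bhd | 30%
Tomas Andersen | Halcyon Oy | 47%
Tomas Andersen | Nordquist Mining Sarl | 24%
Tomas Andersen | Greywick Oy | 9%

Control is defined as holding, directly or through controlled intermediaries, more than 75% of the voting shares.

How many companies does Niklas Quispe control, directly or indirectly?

Niklas holds 91% of Greywick, so Niklas controls Greywick.
No other company's threshold is met.
Niklas controls 1 company.

1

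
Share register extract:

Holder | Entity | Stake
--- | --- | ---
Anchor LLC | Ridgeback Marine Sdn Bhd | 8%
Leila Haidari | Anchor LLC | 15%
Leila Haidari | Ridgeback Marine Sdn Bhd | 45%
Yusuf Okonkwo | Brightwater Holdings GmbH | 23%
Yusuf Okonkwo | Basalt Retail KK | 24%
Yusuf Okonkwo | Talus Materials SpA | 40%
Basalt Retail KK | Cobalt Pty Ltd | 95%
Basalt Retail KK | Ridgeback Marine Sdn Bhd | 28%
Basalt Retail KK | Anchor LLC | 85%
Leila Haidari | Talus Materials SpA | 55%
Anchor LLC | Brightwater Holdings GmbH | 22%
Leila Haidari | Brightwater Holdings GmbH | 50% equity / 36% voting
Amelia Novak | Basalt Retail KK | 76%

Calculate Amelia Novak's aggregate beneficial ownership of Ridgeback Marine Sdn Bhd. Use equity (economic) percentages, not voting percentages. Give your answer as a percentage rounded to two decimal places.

Amelia reaches Ridgeback along 2 paths.
Via Basalt: 76% × 28% = 21.28%.
Via Basalt → Anchor: 76% × 85% × 8% = 5.168%.
Total: 21.28% + 5.168% = 26.448%.
Rounded: 26.45%.

26.45%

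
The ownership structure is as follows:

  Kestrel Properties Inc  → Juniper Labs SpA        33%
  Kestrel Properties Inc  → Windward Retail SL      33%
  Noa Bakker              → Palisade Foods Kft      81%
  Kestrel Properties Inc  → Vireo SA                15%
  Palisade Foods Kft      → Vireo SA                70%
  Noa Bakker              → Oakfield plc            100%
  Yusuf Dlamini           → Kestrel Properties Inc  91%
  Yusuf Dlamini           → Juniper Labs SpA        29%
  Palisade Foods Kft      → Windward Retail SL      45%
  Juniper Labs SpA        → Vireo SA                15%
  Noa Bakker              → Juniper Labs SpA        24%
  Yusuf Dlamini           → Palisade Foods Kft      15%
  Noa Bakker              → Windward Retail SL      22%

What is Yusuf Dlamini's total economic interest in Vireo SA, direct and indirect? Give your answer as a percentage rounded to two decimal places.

Yusuf reaches Vireo along 4 paths.
Via Kestrel: 91% × 15% = 13.65%.
Via Palisade: 15% × 70% = 10.5%.
Via Kestrel → Juniper: 91% × 33% × 15% = 4.5045%.
Via Juniper: 29% × 15% = 4.35%.
Total: 13.65% + 10.5% + 4.5045% + 4.35% = 33.0045%.
Rounded: 33.00%.

33.00%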